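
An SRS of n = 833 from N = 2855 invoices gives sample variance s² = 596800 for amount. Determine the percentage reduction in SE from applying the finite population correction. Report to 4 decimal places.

f = n/N = 833/2855 = 0.29176883.
SE_no-fpc = √(s²/n) = 26.76652; SE_fpc = √((1−f)s²/n) = 22.525759.
Ratio = √(1−f) = 0.84156472. Reduction = 100·(1 − 0.84156472) = 15.8435%.

15.8435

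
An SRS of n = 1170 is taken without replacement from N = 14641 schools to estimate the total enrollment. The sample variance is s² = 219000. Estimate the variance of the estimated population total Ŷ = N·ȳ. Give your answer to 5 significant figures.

Var(Ŷ) = N²·Var(ȳ) = N²·(1 − n/N)·s²/n.
f = 1170/14641 = 0.07991257; Var(ȳ) = 0.92008743·219000/1170 = 172.22149.
Var(Ŷ) = 14641² · 172.22149 = 3.6917206 × 10^10.

3.6917 × 10^10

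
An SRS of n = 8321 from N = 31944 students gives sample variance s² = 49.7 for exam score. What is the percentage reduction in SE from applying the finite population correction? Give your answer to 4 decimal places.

14.0051

f = n/N = 8321/31944 = 0.26048710.
SE_no-fpc = √(s²/n) = 0.07728415; SE_fpc = √((1−f)s²/n) = 0.066460455.
Ratio = √(1−f) = 0.85994936. Reduction = 100·(1 − 0.85994936) = 14.0051%.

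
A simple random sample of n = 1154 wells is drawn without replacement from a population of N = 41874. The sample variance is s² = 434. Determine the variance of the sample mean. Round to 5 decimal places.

0.36572

Under SRS without replacement, Var(ȳ) = (1 − f)·s²/n with f = n/N = 1154/41874 = 0.02755887.
Var(ȳ) = (1 − 0.02755887)·434/1154 = 0.97244113·0.37608319 = 0.36571876.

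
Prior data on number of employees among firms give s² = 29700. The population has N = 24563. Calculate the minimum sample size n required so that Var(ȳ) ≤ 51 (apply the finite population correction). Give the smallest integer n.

569

Without fpc, n₀ = s²/D = 29700/51 = 582.3529.
With fpc, (1 − n/N)·s²/n ≤ D requires n ≥ n₀/(1 + n₀/N) = 582.3529/(1 + 582.3529/24563) = 568.8659.
Rounding up, n = 569.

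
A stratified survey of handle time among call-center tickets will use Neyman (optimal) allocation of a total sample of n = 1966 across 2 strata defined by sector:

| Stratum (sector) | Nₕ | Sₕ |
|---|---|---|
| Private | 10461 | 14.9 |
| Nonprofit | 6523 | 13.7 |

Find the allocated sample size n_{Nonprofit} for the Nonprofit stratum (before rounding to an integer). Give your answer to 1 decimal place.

716.4

Neyman allocation: nₕ = n·NₕSₕ / Σⱼ NⱼSⱼ.
Σ NⱼSⱼ = 10461·14.9 + 6523·13.7 = 245234.
n_{Nonprofit} = 1966·6523·13.7 / 245234 = 716.4.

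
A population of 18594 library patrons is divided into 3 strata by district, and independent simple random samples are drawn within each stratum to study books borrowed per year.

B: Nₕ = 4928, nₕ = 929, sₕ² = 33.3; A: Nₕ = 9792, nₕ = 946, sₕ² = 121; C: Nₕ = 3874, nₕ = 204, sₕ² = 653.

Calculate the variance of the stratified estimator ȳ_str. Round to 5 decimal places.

Var(ȳ_str) = Σₕ Wₕ²(1 − fₕ)sₕ²/nₕ with Wₕ = Nₕ/N, N = 18594.
B: Wₕ = 0.26503173; term = 0.26503173²·(1 − 0.18851461)·33.3/929 = 0.0020431722.
A: Wₕ = 0.52662149; term = 0.52662149²·(1 − 0.09660948)·121/946 = 0.03204549.
C: Wₕ = 0.20834678; term = 0.20834678²·(1 − 0.05265875)·653/204 = 0.13163247.
Sum = 0.16572113.

0.16572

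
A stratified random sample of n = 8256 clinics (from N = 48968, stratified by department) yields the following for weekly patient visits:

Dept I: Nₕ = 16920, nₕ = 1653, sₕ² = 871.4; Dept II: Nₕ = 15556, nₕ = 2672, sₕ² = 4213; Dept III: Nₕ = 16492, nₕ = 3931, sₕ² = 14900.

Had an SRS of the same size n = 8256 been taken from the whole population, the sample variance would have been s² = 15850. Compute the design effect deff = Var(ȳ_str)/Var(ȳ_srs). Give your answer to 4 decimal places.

0.3233

Var(ȳ_str) = Σ Wₕ²(1−fₕ)sₕ²/nₕ with Wₕ = Nₕ/48968:
  Dept I: (16920/48968)²·(1−1653/16920)·871.4/1653 = 0.056790283
  Dept II: (15556/48968)²·(1−2672/15556)·4213/2672 = 0.13178893
  Dept III: (16492/48968)²·(1−3931/16492)·14900/3931 = 0.32745832
  → Var(ȳ_str) = 0.51603753.
Var(ȳ_srs) = (1 − 8256/48968)·15850/8256 = 1.5961351.
deff = 0.51603753 / 1.5961351 = 0.3233.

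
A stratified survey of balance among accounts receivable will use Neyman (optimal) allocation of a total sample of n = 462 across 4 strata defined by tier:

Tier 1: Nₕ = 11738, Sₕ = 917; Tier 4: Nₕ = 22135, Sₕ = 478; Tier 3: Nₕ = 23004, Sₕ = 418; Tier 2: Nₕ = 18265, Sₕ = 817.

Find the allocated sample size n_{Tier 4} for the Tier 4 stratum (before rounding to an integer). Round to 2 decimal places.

106.54

Neyman allocation: nₕ = n·NₕSₕ / Σⱼ NⱼSⱼ.
Σ NⱼSⱼ = 11738·917 + 22135·478 + 23004·418 + 18265·817 = 4.5882453 × 10^7.
n_{Tier 4} = 462·22135·478 / (4.5882453 × 10^7) = 106.54.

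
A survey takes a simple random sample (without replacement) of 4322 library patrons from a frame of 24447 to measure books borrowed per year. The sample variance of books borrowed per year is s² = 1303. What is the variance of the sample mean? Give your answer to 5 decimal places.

Under SRS without replacement, Var(ȳ) = (1 − f)·s²/n with f = n/N = 4322/24447 = 0.17679061.
Var(ȳ) = (1 − 0.17679061)·1303/4322 = 0.82320939·0.3014808 = 0.24818182.

0.24818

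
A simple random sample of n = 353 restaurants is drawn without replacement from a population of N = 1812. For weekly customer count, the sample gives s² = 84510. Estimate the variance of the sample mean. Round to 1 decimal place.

Under SRS without replacement, Var(ȳ) = (1 − f)·s²/n with f = n/N = 353/1812 = 0.19481236.
Var(ȳ) = (1 − 0.19481236)·84510/353 = 0.80518764·239.4051 = 192.76603.

192.8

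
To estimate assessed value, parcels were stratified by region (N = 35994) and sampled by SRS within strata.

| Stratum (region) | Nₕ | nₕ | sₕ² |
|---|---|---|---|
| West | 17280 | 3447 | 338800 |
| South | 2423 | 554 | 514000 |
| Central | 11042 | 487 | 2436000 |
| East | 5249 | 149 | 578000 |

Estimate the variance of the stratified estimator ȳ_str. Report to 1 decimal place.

Var(ȳ_str) = Σₕ Wₕ²(1 − fₕ)sₕ²/nₕ with Wₕ = Nₕ/N, N = 35994.
West: Wₕ = 0.48008001; term = 0.48008001²·(1 − 0.19947917)·338800/3447 = 18.134351.
South: Wₕ = 0.06731678; term = 0.06731678²·(1 − 0.22864218)·514000/554 = 3.2430664.
Central: Wₕ = 0.30677335; term = 0.30677335²·(1 − 0.04410433)·2436000/487 = 449.9809.
East: Wₕ = 0.14582986; term = 0.14582986²·(1 − 0.02838636)·578000/149 = 80.154534.
Sum = 551.51285.

551.5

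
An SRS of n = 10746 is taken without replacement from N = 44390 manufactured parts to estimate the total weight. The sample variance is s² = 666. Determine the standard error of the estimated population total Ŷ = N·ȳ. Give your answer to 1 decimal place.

9620.8

Var(Ŷ) = N²·Var(ȳ) = N²·(1 − n/N)·s²/n.
f = 10746/44390 = 0.24208155; Var(ȳ) = 0.75791845·666/10746 = 0.04697317.
Var(Ŷ) = 44390² · 0.04697317 = 9.2559321 × 10^7.
SE(Ŷ) = √(9.2559321 × 10^7) = 9620.8.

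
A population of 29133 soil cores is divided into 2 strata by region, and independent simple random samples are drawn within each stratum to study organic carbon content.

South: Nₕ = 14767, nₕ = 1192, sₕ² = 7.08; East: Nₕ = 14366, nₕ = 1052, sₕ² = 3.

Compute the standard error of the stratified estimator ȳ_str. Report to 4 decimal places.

0.0452

Var(ȳ_str) = Σₕ Wₕ²(1 − fₕ)sₕ²/nₕ with Wₕ = Nₕ/N, N = 29133.
South: Wₕ = 0.50688223; term = 0.50688223²·(1 − 0.08072053)·7.08/1192 = 0.0014028741.
East: Wₕ = 0.49311777; term = 0.49311777²·(1 − 0.07322846)·3/1052 = 6.426574 × 10^-4.
Sum = 0.0020455315.
SE = √(0.0020455315) = 0.0452.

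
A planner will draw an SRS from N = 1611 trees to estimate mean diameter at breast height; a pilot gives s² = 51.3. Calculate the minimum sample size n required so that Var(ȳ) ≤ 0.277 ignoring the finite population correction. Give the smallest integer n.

186

Without fpc, n₀ = s²/D = 51.3/0.277 = 185.1986.
Rounding up, n = 186.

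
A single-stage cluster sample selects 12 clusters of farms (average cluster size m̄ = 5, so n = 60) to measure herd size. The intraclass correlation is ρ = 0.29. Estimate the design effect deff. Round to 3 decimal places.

deff = 1 + (5 − 1)·0.29 = 1 + 1.16 = 2.16.

2.160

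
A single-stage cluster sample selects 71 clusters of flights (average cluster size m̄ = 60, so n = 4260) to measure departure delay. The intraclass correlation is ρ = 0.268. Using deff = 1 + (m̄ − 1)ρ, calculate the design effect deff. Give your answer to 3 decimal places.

16.812

deff = 1 + (60 − 1)·0.268 = 1 + 15.812 = 16.812.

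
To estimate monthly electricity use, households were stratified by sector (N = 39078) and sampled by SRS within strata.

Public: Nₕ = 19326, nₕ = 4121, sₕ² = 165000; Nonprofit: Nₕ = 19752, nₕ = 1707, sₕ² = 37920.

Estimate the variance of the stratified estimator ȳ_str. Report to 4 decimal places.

Var(ȳ_str) = Σₕ Wₕ²(1 − fₕ)sₕ²/nₕ with Wₕ = Nₕ/N, N = 39078.
Public: Wₕ = 0.49454936; term = 0.49454936²·(1 − 0.21323606)·165000/4121 = 7.7045109.
Nonprofit: Wₕ = 0.50545064; term = 0.50545064²·(1 − 0.08642163)·37920/1707 = 5.1848729.
Sum = 12.889384.

12.8894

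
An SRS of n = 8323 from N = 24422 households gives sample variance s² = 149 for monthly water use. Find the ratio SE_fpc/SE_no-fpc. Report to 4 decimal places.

0.8119

f = n/N = 8323/24422 = 0.34079928.
SE_no-fpc = √(s²/n) = 0.1337991; SE_fpc = √((1−f)s²/n) = 0.10863306.
Ratio = √(1−f) = 0.81191177.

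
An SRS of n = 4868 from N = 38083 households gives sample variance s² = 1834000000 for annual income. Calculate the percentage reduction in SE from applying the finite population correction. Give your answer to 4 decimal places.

f = n/N = 4868/38083 = 0.12782606.
SE_no-fpc = √(s²/n) = 613.79646; SE_fpc = √((1−f)s²/n) = 573.22607.
Ratio = √(1−f) = 0.93390253. Reduction = 100·(1 − 0.93390253) = 6.6097%.

6.6097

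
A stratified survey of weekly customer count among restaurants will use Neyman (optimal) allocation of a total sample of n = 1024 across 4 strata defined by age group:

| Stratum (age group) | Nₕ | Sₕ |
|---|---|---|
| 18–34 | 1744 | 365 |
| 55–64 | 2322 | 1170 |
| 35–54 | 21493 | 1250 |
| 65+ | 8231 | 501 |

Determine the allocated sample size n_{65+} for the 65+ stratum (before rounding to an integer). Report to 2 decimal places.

Neyman allocation: nₕ = n·NₕSₕ / Σⱼ NⱼSⱼ.
Σ NⱼSⱼ = 1744·365 + 2322·1170 + 21493·1250 + 8231·501 = 3.4343281 × 10^7.
n_{65+} = 1024·8231·501 / (3.4343281 × 10^7) = 122.96.

122.96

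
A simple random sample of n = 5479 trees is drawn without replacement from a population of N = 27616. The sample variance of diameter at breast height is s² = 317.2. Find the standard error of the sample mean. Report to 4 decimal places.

0.2154

Under SRS without replacement, Var(ȳ) = (1 − f)·s²/n with f = n/N = 5479/27616 = 0.19839948.
Var(ȳ) = (1 − 0.19839948)·317.2/5479 = 0.80160052·0.057893776 = 0.046407681.
SE(ȳ) = √(0.046407681) = 0.2154.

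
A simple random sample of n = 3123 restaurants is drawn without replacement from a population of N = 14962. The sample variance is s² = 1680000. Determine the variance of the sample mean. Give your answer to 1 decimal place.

425.7

Under SRS without replacement, Var(ȳ) = (1 − f)·s²/n with f = n/N = 3123/14962 = 0.20872878.
Var(ȳ) = (1 − 0.20872878)·1680000/3123 = 0.79127122·537.94428 = 425.65983.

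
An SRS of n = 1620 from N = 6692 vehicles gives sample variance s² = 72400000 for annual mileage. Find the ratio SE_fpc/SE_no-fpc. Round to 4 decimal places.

0.8706

f = n/N = 1620/6692 = 0.24208010.
SE_no-fpc = √(s²/n) = 211.40331; SE_fpc = √((1−f)s²/n) = 184.04475.
Ratio = √(1−f) = 0.87058595.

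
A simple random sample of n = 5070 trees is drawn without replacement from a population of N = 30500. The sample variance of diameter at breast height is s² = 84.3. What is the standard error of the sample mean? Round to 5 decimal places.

Under SRS without replacement, Var(ȳ) = (1 − f)·s²/n with f = n/N = 5070/30500 = 0.16622951.
Var(ȳ) = (1 − 0.16622951)·84.3/5070 = 0.83377049·0.016627219 = 0.013863285.
SE(ȳ) = √(0.013863285) = 0.11774.

0.11774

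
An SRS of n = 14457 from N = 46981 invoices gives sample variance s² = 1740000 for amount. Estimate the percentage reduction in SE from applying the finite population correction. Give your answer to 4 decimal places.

16.7966

f = n/N = 14457/46981 = 0.30772014.
SE_no-fpc = √(s²/n) = 10.97073; SE_fpc = √((1−f)s²/n) = 9.1280158.
Ratio = √(1−f) = 0.83203357. Reduction = 100·(1 − 0.83203357) = 16.7966%.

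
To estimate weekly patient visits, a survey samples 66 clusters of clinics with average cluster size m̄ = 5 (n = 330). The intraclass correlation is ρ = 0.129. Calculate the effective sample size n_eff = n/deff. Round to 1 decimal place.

217.7

deff = 1 + (5 − 1)·0.129 = 1 + 0.516 = 1.516.
n_eff = 330 / 1.516 = 217.7.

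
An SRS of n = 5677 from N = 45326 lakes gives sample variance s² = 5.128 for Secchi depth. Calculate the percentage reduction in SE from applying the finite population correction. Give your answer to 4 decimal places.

f = n/N = 5677/45326 = 0.12524820.
SE_no-fpc = √(s²/n) = 0.03005485; SE_fpc = √((1−f)s²/n) = 0.02810975.
Ratio = √(1−f) = 0.93528167. Reduction = 100·(1 − 0.93528167) = 6.4718%.

6.4718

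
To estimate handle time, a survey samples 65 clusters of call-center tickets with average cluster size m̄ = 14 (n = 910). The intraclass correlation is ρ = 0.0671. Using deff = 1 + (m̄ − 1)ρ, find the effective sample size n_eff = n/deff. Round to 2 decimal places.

deff = 1 + (14 − 1)·0.0671 = 1 + 0.8723 = 1.8723.
n_eff = 910 / 1.8723 = 486.03.

486.03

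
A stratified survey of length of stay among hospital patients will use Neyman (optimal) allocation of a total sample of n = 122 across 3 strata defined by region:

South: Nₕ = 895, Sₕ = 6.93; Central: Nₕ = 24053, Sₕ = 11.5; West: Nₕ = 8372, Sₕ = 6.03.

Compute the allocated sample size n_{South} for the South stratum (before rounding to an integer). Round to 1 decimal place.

Neyman allocation: nₕ = n·NₕSₕ / Σⱼ NⱼSⱼ.
Σ NⱼSⱼ = 895·6.93 + 24053·11.5 + 8372·6.03 = 333295.01.
n_{South} = 122·895·6.93 / 333295.01 = 2.3.

2.3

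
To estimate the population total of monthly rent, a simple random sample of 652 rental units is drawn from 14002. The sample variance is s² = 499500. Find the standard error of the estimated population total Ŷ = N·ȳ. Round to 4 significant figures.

Var(Ŷ) = N²·Var(ȳ) = N²·(1 − n/N)·s²/n.
f = 652/14002 = 0.04656478; Var(ȳ) = 0.95343522·499500/652 = 730.43082.
Var(Ŷ) = 14002² · 730.43082 = 1.4320535 × 10^11.
SE(Ŷ) = √(1.4320535 × 10^11) = 378400.

378400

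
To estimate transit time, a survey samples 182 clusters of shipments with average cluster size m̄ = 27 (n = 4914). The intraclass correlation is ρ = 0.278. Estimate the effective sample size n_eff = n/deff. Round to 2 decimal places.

deff = 1 + (27 − 1)·0.278 = 1 + 7.228 = 8.228.
n_eff = 4914 / 8.228 = 597.23.

597.23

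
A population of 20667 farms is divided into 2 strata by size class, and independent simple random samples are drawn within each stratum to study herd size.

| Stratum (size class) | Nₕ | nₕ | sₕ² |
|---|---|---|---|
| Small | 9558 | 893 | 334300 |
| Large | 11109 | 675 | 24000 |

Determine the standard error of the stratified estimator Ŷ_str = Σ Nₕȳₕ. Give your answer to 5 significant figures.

187420

Var(Ŷ_str) = Σₕ Nₕ²(1 − fₕ)sₕ²/nₕ.
Small: 9558²·(1 − 893/9558)·334300/893 = 3.1004199 × 10^10.
Large: 11109²·(1 − 675/11109)·24000/675 = 4.1212909 × 10^9.
Sum = 3.512549 × 10^10.
SE = √(3.512549 × 10^10) = 187420.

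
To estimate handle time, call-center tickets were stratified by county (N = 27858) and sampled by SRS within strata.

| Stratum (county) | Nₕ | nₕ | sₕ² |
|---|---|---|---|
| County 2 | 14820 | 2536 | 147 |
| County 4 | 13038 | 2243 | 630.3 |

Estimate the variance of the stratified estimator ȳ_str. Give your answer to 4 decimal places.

Var(ȳ_str) = Σₕ Wₕ²(1 − fₕ)sₕ²/nₕ with Wₕ = Nₕ/N, N = 27858.
County 2: Wₕ = 0.53198363; term = 0.53198363²·(1 − 0.17112011)·147/2536 = 0.013597411.
County 4: Wₕ = 0.46801637; term = 0.46801637²·(1 − 0.17203559)·630.3/2243 = 0.050962625.
Sum = 0.064560036.

0.0646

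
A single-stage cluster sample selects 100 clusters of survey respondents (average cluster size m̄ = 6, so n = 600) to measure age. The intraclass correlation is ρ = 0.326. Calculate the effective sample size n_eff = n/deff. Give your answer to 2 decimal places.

deff = 1 + (6 − 1)·0.326 = 1 + 1.63 = 2.63.
n_eff = 600 / 2.63 = 228.14.

228.14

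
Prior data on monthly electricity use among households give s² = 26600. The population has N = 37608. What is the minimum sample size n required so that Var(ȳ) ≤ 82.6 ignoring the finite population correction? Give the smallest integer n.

323

Without fpc, n₀ = s²/D = 26600/82.6 = 322.0339.
Rounding up, n = 323.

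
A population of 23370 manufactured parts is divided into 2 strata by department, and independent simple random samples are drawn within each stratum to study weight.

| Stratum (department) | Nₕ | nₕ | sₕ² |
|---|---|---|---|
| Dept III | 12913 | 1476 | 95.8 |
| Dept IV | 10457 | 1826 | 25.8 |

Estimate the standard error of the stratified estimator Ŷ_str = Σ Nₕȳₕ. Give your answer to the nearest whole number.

Var(Ŷ_str) = Σₕ Nₕ²(1 − fₕ)sₕ²/nₕ.
Dept III: 12913²·(1 − 1476/12913)·95.8/1476 = 9.5855806 × 10^6.
Dept IV: 10457²·(1 − 1826/10457)·25.8/1826 = 1.275226 × 10^6.
Sum = 1.0860807 × 10^7.
SE = √(1.0860807 × 10^7) = 3296.

3296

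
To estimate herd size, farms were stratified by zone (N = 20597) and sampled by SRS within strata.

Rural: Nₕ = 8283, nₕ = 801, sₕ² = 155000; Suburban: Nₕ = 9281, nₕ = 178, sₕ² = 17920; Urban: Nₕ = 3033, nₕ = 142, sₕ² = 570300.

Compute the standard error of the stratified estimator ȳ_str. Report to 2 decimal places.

11.46

Var(ȳ_str) = Σₕ Wₕ²(1 − fₕ)sₕ²/nₕ with Wₕ = Nₕ/N, N = 20597.
Rural: Wₕ = 0.40214594; term = 0.40214594²·(1 − 0.09670409)·155000/801 = 28.268099.
Suburban: Wₕ = 0.45059960; term = 0.45059960²·(1 − 0.01917897)·17920/178 = 20.048846.
Urban: Wₕ = 0.14725445; term = 0.14725445²·(1 − 0.04681833)·570300/142 = 83.00946.
Sum = 131.32641.
SE = √(131.32641) = 11.46.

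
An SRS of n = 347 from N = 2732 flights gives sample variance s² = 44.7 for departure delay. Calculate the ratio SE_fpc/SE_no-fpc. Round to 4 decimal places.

0.9343

f = n/N = 347/2732 = 0.12701318.
SE_no-fpc = √(s²/n) = 0.35891286; SE_fpc = √((1−f)s²/n) = 0.3353458.
Ratio = √(1−f) = 0.93433764.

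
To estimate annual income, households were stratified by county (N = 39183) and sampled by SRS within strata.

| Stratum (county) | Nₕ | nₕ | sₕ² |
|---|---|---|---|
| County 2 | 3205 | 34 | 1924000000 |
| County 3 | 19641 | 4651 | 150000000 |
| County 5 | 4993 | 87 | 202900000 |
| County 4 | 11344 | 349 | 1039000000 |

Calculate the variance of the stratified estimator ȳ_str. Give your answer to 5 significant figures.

Var(ȳ_str) = Σₕ Wₕ²(1 − fₕ)sₕ²/nₕ with Wₕ = Nₕ/N, N = 39183.
County 2: Wₕ = 0.08179568; term = 0.08179568²·(1 − 0.01060842)·1924000000/34 = 374589.03.
County 3: Wₕ = 0.50126330; term = 0.50126330²·(1 − 0.23680057)·150000000/4651 = 6184.6451.
County 5: Wₕ = 0.12742771; term = 0.12742771²·(1 − 0.01742439)·202900000/87 = 37209.731.
County 4: Wₕ = 0.28951331; term = 0.28951331²·(1 − 0.03076516)·1039000000/349 = 241855.63.
Sum = 659839.04.

659840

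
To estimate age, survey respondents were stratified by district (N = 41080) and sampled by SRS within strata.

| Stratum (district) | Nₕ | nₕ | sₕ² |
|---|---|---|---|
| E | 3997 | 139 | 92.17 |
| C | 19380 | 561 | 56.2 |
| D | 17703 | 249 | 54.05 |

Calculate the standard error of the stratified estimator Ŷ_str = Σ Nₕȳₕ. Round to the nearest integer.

10669

Var(Ŷ_str) = Σₕ Nₕ²(1 − fₕ)sₕ²/nₕ.
E: 3997²·(1 − 139/3997)·92.17/139 = 1.0225185 × 10^7.
C: 19380²·(1 − 561/19380)·56.2/561 = 3.6536233 × 10^7.
D: 17703²·(1 − 249/17703)·54.05/249 = 6.7071527 × 10^7.
Sum = 1.1383295 × 10^8.
SE = √(1.1383295 × 10^8) = 10669.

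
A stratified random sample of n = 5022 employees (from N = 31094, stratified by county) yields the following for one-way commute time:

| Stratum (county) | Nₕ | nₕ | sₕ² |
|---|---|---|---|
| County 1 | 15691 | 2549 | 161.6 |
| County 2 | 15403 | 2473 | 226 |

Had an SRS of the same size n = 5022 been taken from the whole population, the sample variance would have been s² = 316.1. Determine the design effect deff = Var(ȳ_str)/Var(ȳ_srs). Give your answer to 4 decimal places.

0.6129

Var(ȳ_str) = Σ Wₕ²(1−fₕ)sₕ²/nₕ with Wₕ = Nₕ/31094:
  County 1: (15691/31094)²·(1−2549/15691)·161.6/2549 = 0.013521673
  County 2: (15403/31094)²·(1−2473/15403)·226/2473 = 0.018825
  → Var(ȳ_str) = 0.032346673.
Var(ȳ_srs) = (1 − 5022/31094)·316.1/5022 = 0.052777102.
deff = 0.032346673 / 0.052777102 = 0.6129.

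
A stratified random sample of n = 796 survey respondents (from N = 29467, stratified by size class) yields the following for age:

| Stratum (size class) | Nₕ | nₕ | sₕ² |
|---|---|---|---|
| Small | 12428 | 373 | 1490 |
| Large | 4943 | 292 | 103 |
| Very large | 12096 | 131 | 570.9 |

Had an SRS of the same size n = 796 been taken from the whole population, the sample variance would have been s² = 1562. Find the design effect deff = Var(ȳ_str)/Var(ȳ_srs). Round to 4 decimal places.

Var(ȳ_str) = Σ Wₕ²(1−fₕ)sₕ²/nₕ with Wₕ = Nₕ/29467:
  Small: (12428/29467)²·(1−373/12428)·1490/373 = 0.68924568
  Large: (4943/29467)²·(1−292/4943)·103/292 = 0.0093394108
  Very large: (12096/29467)²·(1−131/12096)·570.9/131 = 0.72639255
  → Var(ȳ_str) = 1.4249776.
Var(ȳ_srs) = (1 − 796/29467)·1562/796 = 1.9093031.
deff = 1.4249776 / 1.9093031 = 0.7463.

0.7463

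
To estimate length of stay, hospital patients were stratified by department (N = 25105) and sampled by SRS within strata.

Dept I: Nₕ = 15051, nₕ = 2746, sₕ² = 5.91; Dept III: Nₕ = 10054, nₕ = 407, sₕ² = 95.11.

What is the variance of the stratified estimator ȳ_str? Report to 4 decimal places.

0.0366

Var(ȳ_str) = Σₕ Wₕ²(1 − fₕ)sₕ²/nₕ with Wₕ = Nₕ/N, N = 25105.
Dept I: Wₕ = 0.59952201; term = 0.59952201²·(1 − 0.18244635)·5.91/2746 = 6.3243147 × 10^-4.
Dept III: Wₕ = 0.40047799; term = 0.40047799²·(1 − 0.04048140)·95.11/407 = 0.035961888.
Sum = 0.036594319.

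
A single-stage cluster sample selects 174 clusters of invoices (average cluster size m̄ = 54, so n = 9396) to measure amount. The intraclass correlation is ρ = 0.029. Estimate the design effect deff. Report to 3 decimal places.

2.537

deff = 1 + (54 − 1)·0.029 = 1 + 1.537 = 2.537.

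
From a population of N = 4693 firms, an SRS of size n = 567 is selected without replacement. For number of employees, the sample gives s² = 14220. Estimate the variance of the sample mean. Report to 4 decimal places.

Under SRS without replacement, Var(ȳ) = (1 − f)·s²/n with f = n/N = 567/4693 = 0.12081824.
Var(ȳ) = (1 − 0.12081824)·14220/567 = 0.87918176·25.079365 = 22.04932.

22.0493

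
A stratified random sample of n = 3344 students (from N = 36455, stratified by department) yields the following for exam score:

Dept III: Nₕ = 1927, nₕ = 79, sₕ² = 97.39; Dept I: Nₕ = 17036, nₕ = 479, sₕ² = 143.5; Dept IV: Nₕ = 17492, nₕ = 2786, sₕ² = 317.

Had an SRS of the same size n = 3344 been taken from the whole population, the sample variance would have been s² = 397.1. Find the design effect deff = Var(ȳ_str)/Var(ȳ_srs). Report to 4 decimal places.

0.8243

Var(ȳ_str) = Σ Wₕ²(1−fₕ)sₕ²/nₕ with Wₕ = Nₕ/36455:
  Dept III: (1927/36455)²·(1−79/1927)·97.39/79 = 0.0033033664
  Dept I: (17036/36455)²·(1−479/17036)·143.5/479 = 0.06358453
  Dept IV: (17492/36455)²·(1−2786/17492)·317/2786 = 0.02202409
  → Var(ȳ_str) = 0.088911986.
Var(ȳ_srs) = (1 − 3344/36455)·397.1/3344 = 0.10785712.
deff = 0.088911986 / 0.10785712 = 0.8243.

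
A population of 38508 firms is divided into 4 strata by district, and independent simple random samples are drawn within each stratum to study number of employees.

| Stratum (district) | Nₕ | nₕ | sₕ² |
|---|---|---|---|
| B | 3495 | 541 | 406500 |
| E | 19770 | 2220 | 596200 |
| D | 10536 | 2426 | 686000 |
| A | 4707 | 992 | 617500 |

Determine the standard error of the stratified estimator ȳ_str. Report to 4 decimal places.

Var(ȳ_str) = Σₕ Wₕ²(1 − fₕ)sₕ²/nₕ with Wₕ = Nₕ/N, N = 38508.
B: Wₕ = 0.09076036; term = 0.09076036²·(1 − 0.15479256)·406500/541 = 5.2314133.
E: Wₕ = 0.51339981; term = 0.51339981²·(1 − 0.11229135)·596200/2220 = 62.837784.
D: Wₕ = 0.27360548; term = 0.27360548²·(1 − 0.23025816)·686000/2426 = 16.294011.
A: Wₕ = 0.12223434; term = 0.12223434²·(1 − 0.21074995)·617500/992 = 7.3405125.
Sum = 91.703721.
SE = √(91.703721) = 9.5762.

9.5762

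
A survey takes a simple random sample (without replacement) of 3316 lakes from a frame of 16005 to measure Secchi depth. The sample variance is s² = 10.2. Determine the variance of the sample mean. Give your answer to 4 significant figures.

0.002439

Under SRS without replacement, Var(ȳ) = (1 − f)·s²/n with f = n/N = 3316/16005 = 0.20718525.
Var(ȳ) = (1 − 0.20718525)·10.2/3316 = 0.79281475·0.0030759952 = 0.0024386943.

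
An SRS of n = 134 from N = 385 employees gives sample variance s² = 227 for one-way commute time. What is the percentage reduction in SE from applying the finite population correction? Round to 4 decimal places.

19.2567

f = n/N = 134/385 = 0.34805195.
SE_no-fpc = √(s²/n) = 1.301549; SE_fpc = √((1−f)s²/n) = 1.0509136.
Ratio = √(1−f) = 0.80743300. Reduction = 100·(1 − 0.80743300) = 19.2567%.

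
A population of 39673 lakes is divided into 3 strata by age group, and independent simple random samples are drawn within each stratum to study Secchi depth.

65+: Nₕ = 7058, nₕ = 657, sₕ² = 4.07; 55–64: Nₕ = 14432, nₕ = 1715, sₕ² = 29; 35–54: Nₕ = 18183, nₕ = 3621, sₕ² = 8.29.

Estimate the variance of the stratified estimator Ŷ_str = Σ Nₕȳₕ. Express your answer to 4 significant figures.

3.990 × 10^6

Var(Ŷ_str) = Σₕ Nₕ²(1 − fₕ)sₕ²/nₕ.
65+: 7058²·(1 − 657/7058)·4.07/657 = 279871.4.
55–64: 14432²·(1 − 1715/14432)·29/1715 = 3.1034522 × 10^6.
35–54: 18183²·(1 − 3621/18183)·8.29/3621 = 606195.31.
Sum = 3.9895189 × 10^6.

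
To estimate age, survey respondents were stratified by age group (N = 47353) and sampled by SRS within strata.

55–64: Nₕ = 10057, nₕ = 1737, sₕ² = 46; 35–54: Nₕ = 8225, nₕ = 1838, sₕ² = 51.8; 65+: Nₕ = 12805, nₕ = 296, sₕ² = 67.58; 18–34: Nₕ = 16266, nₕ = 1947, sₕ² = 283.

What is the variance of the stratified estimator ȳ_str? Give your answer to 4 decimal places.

Var(ȳ_str) = Σₕ Wₕ²(1 − fₕ)sₕ²/nₕ with Wₕ = Nₕ/N, N = 47353.
55–64: Wₕ = 0.21238359; term = 0.21238359²·(1 − 0.17271552)·46/1737 = 9.8822263 × 10^-4.
35–54: Wₕ = 0.17369544; term = 0.17369544²·(1 − 0.22346505)·51.8/1838 = 6.6027078 × 10^-4.
65+: Wₕ = 0.27041581; term = 0.27041581²·(1 − 0.02311597)·67.58/296 = 0.016309237.
18–34: Wₕ = 0.34350516; term = 0.34350516²·(1 − 0.11969753)·283/1947 = 0.015097983.
Sum = 0.033055713.

0.0331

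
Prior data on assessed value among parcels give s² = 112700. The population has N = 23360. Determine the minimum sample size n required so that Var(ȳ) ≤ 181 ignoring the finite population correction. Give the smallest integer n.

623

Without fpc, n₀ = s²/D = 112700/181 = 622.6519.
Rounding up, n = 623.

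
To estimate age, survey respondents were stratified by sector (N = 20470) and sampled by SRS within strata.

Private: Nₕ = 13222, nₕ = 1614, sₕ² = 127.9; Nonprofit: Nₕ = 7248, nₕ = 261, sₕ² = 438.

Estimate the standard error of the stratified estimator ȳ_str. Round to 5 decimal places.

0.48150

Var(ȳ_str) = Σₕ Wₕ²(1 − fₕ)sₕ²/nₕ with Wₕ = Nₕ/N, N = 20470.
Private: Wₕ = 0.64592086; term = 0.64592086²·(1 − 0.12206928)·127.9/1614 = 0.029025912.
Nonprofit: Wₕ = 0.35407914; term = 0.35407914²·(1 − 0.03600993)·438/261 = 0.20281816.
Sum = 0.23184407.
SE = √(0.23184407) = 0.48150.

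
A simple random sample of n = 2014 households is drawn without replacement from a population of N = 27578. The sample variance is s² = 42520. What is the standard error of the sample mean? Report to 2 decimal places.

Under SRS without replacement, Var(ȳ) = (1 − f)·s²/n with f = n/N = 2014/27578 = 0.07302923.
Var(ȳ) = (1 − 0.07302923)·42520/2014 = 0.92697077·21.112214 = 19.570406.
SE(ȳ) = √(19.570406) = 4.42.

4.42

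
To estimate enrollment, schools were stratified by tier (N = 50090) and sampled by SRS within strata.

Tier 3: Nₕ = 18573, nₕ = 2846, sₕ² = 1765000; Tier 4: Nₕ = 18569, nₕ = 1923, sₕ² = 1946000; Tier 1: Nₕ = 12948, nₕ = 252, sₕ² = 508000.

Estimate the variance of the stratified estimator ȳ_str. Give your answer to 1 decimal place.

Var(ȳ_str) = Σₕ Wₕ²(1 − fₕ)sₕ²/nₕ with Wₕ = Nₕ/N, N = 50090.
Tier 3: Wₕ = 0.37079257; term = 0.37079257²·(1 − 0.15323319)·1765000/2846 = 72.19975.
Tier 4: Wₕ = 0.37071272; term = 0.37071272²·(1 − 0.10355970)·1946000/1923 = 124.66941.
Tier 1: Wₕ = 0.25849471; term = 0.25849471²·(1 − 0.01946247)·508000/252 = 132.07807.
Sum = 328.94723.

328.9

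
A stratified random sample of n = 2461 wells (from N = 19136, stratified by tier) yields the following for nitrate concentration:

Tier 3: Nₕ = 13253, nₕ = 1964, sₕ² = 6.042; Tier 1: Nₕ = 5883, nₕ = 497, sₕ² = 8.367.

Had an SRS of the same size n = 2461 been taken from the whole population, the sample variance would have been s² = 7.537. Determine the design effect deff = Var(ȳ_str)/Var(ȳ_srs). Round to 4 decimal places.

Var(ȳ_str) = Σ Wₕ²(1−fₕ)sₕ²/nₕ with Wₕ = Nₕ/19136:
  Tier 3: (13253/19136)²·(1−1964/13253)·6.042/1964 = 0.001256917
  Tier 1: (5883/19136)²·(1−497/5883)·8.367/497 = 0.0014567206
  → Var(ȳ_str) = 0.0027136376.
Var(ȳ_srs) = (1 − 2461/19136)·7.537/2461 = 0.0026687112.
deff = 0.0027136376 / 0.0026687112 = 1.0168.

1.0168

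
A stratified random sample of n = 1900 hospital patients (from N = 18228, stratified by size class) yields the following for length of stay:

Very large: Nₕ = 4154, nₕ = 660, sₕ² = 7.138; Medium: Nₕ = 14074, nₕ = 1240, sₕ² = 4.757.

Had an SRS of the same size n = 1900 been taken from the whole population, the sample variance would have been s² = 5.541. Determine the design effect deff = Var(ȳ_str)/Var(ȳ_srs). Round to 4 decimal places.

0.9792

Var(ȳ_str) = Σ Wₕ²(1−fₕ)sₕ²/nₕ with Wₕ = Nₕ/18228:
  Very large: (4154/18228)²·(1−660/4154)·7.138/660 = 4.7243706 × 10^-4
  Medium: (14074/18228)²·(1−1240/14074)·4.757/1240 = 0.0020855135
  → Var(ȳ_str) = 0.0025579506.
Var(ȳ_srs) = (1 − 1900/18228)·5.541/1900 = 0.0026123329.
deff = 0.0025579506 / 0.0026123329 = 0.9792.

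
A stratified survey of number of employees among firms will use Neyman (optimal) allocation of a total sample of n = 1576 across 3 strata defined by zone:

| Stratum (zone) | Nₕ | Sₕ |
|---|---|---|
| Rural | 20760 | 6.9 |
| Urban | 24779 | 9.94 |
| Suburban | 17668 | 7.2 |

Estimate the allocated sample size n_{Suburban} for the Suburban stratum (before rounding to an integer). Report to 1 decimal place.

388.0

Neyman allocation: nₕ = n·NₕSₕ / Σⱼ NⱼSⱼ.
Σ NⱼSⱼ = 20760·6.9 + 24779·9.94 + 17668·7.2 = 516756.86.
n_{Suburban} = 1576·17668·7.2 / 516756.86 = 388.0.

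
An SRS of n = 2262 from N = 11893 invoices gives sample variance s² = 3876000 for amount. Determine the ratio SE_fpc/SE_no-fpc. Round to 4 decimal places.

0.8999

f = n/N = 2262/11893 = 0.19019591.
SE_no-fpc = √(s²/n) = 41.39478; SE_fpc = √((1−f)s²/n) = 37.250797.
Ratio = √(1−f) = 0.89989115.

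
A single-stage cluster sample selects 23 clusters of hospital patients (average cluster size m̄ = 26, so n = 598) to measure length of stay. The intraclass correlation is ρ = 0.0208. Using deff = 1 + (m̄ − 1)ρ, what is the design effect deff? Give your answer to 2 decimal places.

deff = 1 + (26 − 1)·0.0208 = 1 + 0.52 = 1.52.

1.52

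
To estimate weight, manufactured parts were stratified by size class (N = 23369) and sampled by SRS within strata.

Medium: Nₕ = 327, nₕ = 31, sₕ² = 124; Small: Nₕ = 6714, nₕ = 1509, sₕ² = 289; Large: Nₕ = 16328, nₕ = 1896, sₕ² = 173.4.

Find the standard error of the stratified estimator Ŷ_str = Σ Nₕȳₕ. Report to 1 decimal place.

Var(Ŷ_str) = Σₕ Nₕ²(1 − fₕ)sₕ²/nₕ.
Medium: 327²·(1 − 31/327)·124/31 = 387168.
Small: 6714²·(1 − 1509/6714)·289/1509 = 6.6928436 × 10^6.
Large: 16328²·(1 − 1896/16328)·173.4/1896 = 2.1551141 × 10^7.
Sum = 2.8631153 × 10^7.
SE = √(2.8631153 × 10^7) = 5350.8.

5350.8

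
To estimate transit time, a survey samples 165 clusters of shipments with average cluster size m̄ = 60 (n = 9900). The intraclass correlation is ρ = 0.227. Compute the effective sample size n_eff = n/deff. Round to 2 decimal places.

687.83

deff = 1 + (60 − 1)·0.227 = 1 + 13.393 = 14.393.
n_eff = 9900 / 14.393 = 687.83.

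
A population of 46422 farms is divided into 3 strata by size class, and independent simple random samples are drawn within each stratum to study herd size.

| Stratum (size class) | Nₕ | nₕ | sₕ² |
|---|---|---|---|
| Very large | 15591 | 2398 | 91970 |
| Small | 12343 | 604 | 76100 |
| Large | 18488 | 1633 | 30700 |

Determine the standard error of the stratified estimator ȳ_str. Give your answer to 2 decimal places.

Var(ȳ_str) = Σₕ Wₕ²(1 − fₕ)sₕ²/nₕ with Wₕ = Nₕ/N, N = 46422.
Very large: Wₕ = 0.33585369; term = 0.33585369²·(1 − 0.15380668)·91970/2398 = 3.6607228.
Small: Wₕ = 0.26588686; term = 0.26588686²·(1 − 0.04893462)·76100/604 = 8.471335.
Large: Wₕ = 0.39825945; term = 0.39825945²·(1 − 0.08832756)·30700/1633 = 2.7184615.
Sum = 14.850519.
SE = √(14.850519) = 3.85.

3.85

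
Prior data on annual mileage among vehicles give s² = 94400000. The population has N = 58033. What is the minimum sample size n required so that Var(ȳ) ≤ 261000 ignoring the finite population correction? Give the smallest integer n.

362

Without fpc, n₀ = s²/D = 94400000/261000 = 361.6858.
Rounding up, n = 362.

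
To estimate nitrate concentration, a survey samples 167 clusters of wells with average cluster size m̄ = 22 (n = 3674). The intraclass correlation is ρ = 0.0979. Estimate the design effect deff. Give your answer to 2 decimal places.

3.06

deff = 1 + (22 − 1)·0.0979 = 1 + 2.0559 = 3.0559.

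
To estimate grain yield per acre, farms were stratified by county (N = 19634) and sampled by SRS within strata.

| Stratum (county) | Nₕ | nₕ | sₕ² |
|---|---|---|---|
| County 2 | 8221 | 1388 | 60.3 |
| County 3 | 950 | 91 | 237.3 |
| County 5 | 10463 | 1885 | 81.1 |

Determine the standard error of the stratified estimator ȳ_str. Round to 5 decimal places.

0.14788

Var(ȳ_str) = Σₕ Wₕ²(1 − fₕ)sₕ²/nₕ with Wₕ = Nₕ/N, N = 19634.
County 2: Wₕ = 0.41871244; term = 0.41871244²·(1 − 0.16883591)·60.3/1388 = 0.0063306214.
County 3: Wₕ = 0.04838545; term = 0.04838545²·(1 − 0.09578947)·237.3/91 = 0.0055202093.
County 5: Wₕ = 0.53290211; term = 0.53290211²·(1 − 0.18015865)·81.1/1885 = 0.01001692.
Sum = 0.021867751.
SE = √(0.021867751) = 0.14788.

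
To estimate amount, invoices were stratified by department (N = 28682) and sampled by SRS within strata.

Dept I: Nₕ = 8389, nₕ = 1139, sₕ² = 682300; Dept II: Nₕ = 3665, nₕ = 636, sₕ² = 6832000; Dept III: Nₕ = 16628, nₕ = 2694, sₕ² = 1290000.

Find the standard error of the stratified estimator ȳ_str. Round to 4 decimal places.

18.0030

Var(ȳ_str) = Σₕ Wₕ²(1 − fₕ)sₕ²/nₕ with Wₕ = Nₕ/N, N = 28682.
Dept I: Wₕ = 0.29248309; term = 0.29248309²·(1 − 0.13577304)·682300/1139 = 44.287482.
Dept II: Wₕ = 0.12778049; term = 0.12778049²·(1 − 0.17353342)·6832000/636 = 144.95898.
Dept III: Wₕ = 0.57973642; term = 0.57973642²·(1 − 0.16201588)·1290000/2694 = 134.86184.
Sum = 324.1083.
SE = √(324.1083) = 18.0030.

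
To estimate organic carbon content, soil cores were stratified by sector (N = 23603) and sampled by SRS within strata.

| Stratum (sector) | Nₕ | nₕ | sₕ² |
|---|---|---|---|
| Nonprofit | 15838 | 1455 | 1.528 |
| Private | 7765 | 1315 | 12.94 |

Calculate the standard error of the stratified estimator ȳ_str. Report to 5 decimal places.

Var(ȳ_str) = Σₕ Wₕ²(1 − fₕ)sₕ²/nₕ with Wₕ = Nₕ/N, N = 23603.
Nonprofit: Wₕ = 0.67101640; term = 0.67101640²·(1 − 0.09186766)·1.528/1455 = 4.2941357 × 10^-4.
Private: Wₕ = 0.32898360; term = 0.32898360²·(1 − 0.16934965)·12.94/1315 = 8.8465775 × 10^-4.
Sum = 0.0013140713.
SE = √(0.0013140713) = 0.03625.

0.03625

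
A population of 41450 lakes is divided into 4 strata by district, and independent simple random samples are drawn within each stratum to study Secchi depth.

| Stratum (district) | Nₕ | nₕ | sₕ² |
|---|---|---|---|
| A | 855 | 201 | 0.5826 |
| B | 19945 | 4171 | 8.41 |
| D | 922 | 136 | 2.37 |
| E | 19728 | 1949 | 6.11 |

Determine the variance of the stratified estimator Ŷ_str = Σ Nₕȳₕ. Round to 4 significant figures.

Var(Ŷ_str) = Σₕ Nₕ²(1 − fₕ)sₕ²/nₕ.
A: 855²·(1 − 201/855)·0.5826/201 = 1620.7584.
B: 19945²·(1 − 4171/19945)·8.41/4171 = 634354.
D: 922²·(1 − 136/922)·2.37/136 = 12628.824.
E: 19728²·(1 − 1949/19728)·6.11/1949 = 1.0995621 × 10^6.
Sum = 1.7481657 × 10^6.

1.748 × 10^6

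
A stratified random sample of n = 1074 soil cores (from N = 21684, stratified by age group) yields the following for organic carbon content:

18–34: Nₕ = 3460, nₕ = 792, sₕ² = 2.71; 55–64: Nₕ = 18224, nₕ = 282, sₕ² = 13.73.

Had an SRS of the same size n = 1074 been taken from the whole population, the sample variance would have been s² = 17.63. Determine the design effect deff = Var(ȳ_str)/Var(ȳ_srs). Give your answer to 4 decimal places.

Var(ȳ_str) = Σ Wₕ²(1−fₕ)sₕ²/nₕ with Wₕ = Nₕ/21684:
  18–34: (3460/21684)²·(1−792/3460)·2.71/792 = 6.7178026 × 10^-5
  55–64: (18224/21684)²·(1−282/18224)·13.73/282 = 0.03385768
  → Var(ȳ_str) = 0.033924858.
Var(ȳ_srs) = (1 − 1074/21684)·17.63/1074 = 0.015602228.
deff = 0.033924858 / 0.015602228 = 2.1744.

2.1744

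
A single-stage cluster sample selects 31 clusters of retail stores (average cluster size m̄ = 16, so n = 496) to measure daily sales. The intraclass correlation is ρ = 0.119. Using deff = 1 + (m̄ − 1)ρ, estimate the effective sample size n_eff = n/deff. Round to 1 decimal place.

178.1

deff = 1 + (16 − 1)·0.119 = 1 + 1.785 = 2.785.
n_eff = 496 / 2.785 = 178.1.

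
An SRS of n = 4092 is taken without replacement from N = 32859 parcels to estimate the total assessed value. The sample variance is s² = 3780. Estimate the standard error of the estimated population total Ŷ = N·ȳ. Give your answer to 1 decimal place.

Var(Ŷ) = N²·Var(ȳ) = N²·(1 − n/N)·s²/n.
f = 4092/32859 = 0.12453209; Var(ȳ) = 0.87546791·3780/4092 = 0.80871669.
Var(Ŷ) = 32859² · 0.80871669 = 8.7318264 × 10^8.
SE(Ŷ) = √(8.7318264 × 10^8) = 29549.7.

29549.7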